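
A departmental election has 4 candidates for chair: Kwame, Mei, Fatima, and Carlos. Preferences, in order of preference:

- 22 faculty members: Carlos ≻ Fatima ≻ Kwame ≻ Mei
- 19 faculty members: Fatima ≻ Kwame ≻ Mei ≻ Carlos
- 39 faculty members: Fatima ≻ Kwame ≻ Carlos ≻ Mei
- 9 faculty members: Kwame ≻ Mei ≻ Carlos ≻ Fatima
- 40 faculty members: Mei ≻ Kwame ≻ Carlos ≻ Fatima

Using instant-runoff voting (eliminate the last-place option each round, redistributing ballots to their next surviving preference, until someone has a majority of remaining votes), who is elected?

Round 1: Kwame 9, Mei 40, Fatima 58, Carlos 22. Eliminate Kwame.
Round 2: Mei 49, Fatima 58, Carlos 22. Eliminate Carlos.
Round 3: Mei 49, Fatima 80. Fatima has a majority.

Fatima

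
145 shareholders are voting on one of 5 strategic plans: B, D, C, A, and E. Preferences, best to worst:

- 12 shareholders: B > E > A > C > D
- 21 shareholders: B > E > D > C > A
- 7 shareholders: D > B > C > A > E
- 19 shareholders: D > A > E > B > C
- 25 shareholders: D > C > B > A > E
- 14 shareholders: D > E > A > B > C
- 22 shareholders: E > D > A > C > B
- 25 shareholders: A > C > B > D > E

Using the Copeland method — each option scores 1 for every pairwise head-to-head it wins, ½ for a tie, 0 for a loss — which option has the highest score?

B: beats C and E; loses to D and A → score 2.
D: beats B, C, A, and E → score 4.
C: loses to B, D, A, and E → score 0.
A: beats B, C, and E; loses to D → score 3.
E: beats C; loses to B, D, and A → score 1.
D has the best pairwise record.

D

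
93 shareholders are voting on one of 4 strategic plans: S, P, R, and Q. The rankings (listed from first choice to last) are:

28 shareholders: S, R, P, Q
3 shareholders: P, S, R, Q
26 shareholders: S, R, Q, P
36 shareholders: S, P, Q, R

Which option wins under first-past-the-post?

First-place votes: S 90, P 3, R 0, Q 0.
S has the most first-place votes.

S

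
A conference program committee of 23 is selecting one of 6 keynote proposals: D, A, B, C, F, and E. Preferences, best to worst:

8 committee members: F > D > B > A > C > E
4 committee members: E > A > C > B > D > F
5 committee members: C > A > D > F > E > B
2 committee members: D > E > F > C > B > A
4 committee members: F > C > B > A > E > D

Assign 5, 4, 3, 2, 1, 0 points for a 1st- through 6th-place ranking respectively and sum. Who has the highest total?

D: 8·4 + 4·1 + 5·3 + 2·5 + 4·0 = 61
A: 8·2 + 4·4 + 5·4 + 2·0 + 4·2 = 60
B: 8·3 + 4·2 + 5·0 + 2·1 + 4·3 = 46
C: 8·1 + 4·3 + 5·5 + 2·2 + 4·4 = 65
F: 8·5 + 4·0 + 5·2 + 2·3 + 4·5 = 76
E: 8·0 + 4·5 + 5·1 + 2·4 + 4·1 = 37
F has the highest Borda score (76).

F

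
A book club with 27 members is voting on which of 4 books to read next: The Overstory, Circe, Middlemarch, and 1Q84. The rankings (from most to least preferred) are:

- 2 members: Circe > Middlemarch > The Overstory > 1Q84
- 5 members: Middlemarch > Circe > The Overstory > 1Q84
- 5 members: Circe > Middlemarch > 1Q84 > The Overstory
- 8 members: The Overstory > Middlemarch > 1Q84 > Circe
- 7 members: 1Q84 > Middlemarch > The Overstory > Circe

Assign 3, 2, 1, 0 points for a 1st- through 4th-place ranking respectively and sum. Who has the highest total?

The Overstory: 2·1 + 5·1 + 5·0 + 8·3 + 7·1 = 38
Circe: 2·3 + 5·2 + 5·3 + 8·0 + 7·0 = 31
Middlemarch: 2·2 + 5·3 + 5·2 + 8·2 + 7·2 = 59
1Q84: 2·0 + 5·0 + 5·1 + 8·1 + 7·3 = 34
Middlemarch has the highest Borda score (59).

Middlemarch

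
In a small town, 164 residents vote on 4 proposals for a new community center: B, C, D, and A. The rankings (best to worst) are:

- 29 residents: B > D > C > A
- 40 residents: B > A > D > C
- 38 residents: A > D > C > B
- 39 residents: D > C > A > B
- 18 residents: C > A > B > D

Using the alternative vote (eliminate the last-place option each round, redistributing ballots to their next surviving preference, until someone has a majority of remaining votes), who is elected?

Round 1: B 69, C 18, D 39, A 38. Eliminate C.
Round 2: B 69, D 39, A 56. Eliminate D.
Round 3: B 69, A 95. A has a majority.

A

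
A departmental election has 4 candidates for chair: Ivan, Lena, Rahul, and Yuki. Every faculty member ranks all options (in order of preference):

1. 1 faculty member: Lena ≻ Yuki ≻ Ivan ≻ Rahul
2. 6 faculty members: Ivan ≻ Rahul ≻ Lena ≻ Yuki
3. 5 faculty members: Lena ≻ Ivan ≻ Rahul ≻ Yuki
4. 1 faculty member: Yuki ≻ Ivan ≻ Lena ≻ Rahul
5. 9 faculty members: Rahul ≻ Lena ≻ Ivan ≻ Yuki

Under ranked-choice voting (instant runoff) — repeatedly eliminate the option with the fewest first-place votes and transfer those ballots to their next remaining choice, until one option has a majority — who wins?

Ivan

Round 1: Ivan 6, Lena 6, Rahul 9, Yuki 1. Eliminate Yuki.
Round 2: Ivan 7, Lena 6, Rahul 9. Eliminate Lena.
Round 3: Ivan 13, Rahul 9. Ivan has a majority.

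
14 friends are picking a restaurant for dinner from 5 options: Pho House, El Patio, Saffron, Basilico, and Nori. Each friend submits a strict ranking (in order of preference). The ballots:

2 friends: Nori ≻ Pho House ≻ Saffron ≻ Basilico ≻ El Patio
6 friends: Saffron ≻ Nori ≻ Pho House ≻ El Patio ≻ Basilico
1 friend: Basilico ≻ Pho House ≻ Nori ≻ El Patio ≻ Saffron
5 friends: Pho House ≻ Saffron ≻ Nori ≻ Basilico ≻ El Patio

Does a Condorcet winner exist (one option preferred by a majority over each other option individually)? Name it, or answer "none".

Checking pairwise contests:
Nori beats Pho House 8–6.
Pho House beats El Patio 14–0.
Pho House beats Saffron 8–6.
Pho House beats Basilico 13–1.
Saffron beats Nori 11–3.
Every option loses at least one head-to-head, so there is no Condorcet winner.

none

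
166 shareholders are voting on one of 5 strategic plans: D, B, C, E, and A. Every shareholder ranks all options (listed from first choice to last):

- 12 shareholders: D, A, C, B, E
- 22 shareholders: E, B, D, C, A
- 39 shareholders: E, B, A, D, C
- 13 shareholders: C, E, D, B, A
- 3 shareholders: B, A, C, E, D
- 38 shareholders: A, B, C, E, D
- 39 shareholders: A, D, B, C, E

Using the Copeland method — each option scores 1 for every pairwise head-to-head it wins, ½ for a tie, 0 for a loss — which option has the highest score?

A

D: beats C; loses to B, E, and A → score 1.
B: beats D, C, and E; loses to A → score 3.
C: beats E; loses to D, B, and A → score 1.
E: beats D; loses to B, C, and A → score 1.
A: beats D, B, C, and E → score 4.
A has the best pairwise record.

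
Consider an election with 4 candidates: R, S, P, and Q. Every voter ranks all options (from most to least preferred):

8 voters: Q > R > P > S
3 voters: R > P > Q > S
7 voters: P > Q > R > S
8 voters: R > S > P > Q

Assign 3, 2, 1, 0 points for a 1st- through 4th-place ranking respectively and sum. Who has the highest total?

R: 8·2 + 3·3 + 7·1 + 8·3 = 56
S: 8·0 + 3·0 + 7·0 + 8·2 = 16
P: 8·1 + 3·2 + 7·3 + 8·1 = 43
Q: 8·3 + 3·1 + 7·2 + 8·0 = 41
R has the highest Borda score (56).

R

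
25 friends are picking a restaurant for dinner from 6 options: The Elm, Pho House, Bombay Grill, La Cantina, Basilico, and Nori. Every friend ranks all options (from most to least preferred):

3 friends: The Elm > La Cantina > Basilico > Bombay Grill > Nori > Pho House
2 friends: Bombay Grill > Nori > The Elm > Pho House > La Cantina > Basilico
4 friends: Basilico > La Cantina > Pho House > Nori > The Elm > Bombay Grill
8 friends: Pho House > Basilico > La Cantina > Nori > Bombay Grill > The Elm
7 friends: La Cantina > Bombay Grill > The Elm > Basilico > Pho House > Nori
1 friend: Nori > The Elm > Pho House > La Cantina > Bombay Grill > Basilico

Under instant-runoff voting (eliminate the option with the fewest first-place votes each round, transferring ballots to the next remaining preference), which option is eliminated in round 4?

The Elm

Round 1: The Elm 3, Pho House 8, Bombay Grill 2, La Cantina 7, Basilico 4, Nori 1. Eliminate Nori.
Round 2: The Elm 4, Pho House 8, Bombay Grill 2, La Cantina 7, Basilico 4. Eliminate Bombay Grill.
Round 3: The Elm 6, Pho House 8, La Cantina 7, Basilico 4. Eliminate Basilico.
Round 4: The Elm 6, Pho House 8, La Cantina 11. Eliminate The Elm.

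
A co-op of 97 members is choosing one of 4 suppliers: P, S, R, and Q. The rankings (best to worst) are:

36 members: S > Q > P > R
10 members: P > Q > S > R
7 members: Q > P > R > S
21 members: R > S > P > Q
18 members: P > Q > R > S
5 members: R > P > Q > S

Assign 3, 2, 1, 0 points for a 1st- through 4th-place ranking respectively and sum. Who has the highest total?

P

P: 36·1 + 10·3 + 7·2 + 21·1 + 18·3 + 5·2 = 165
S: 36·3 + 10·1 + 7·0 + 21·2 + 18·0 + 5·0 = 160
R: 36·0 + 10·0 + 7·1 + 21·3 + 18·1 + 5·3 = 103
Q: 36·2 + 10·2 + 7·3 + 21·0 + 18·2 + 5·1 = 154
P has the highest Borda score (165).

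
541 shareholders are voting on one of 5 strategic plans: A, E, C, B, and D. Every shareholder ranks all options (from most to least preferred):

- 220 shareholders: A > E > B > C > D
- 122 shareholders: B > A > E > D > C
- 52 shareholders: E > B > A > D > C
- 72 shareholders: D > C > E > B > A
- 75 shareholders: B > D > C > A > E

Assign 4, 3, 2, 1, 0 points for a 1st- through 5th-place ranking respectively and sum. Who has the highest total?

A: 220·4 + 122·3 + 52·2 + 72·0 + 75·1 = 1425
E: 220·3 + 122·2 + 52·4 + 72·2 + 75·0 = 1256
C: 220·1 + 122·0 + 52·0 + 72·3 + 75·2 = 586
B: 220·2 + 122·4 + 52·3 + 72·1 + 75·4 = 1456
D: 220·0 + 122·1 + 52·1 + 72·4 + 75·3 = 687
B has the highest Borda score (1456).

B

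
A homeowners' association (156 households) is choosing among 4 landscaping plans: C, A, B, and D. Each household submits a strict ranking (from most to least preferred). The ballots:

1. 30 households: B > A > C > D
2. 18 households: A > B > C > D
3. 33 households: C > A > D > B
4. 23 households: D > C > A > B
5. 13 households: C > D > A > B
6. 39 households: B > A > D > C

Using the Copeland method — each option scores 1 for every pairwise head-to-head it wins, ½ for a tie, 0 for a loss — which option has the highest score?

C: beats D; loses to A and B → score 1.
A: beats C, B, and D → score 3.
B: beats C and D; loses to A → score 2.
D: loses to C, A, and B → score 0.
A has the best pairwise record.

A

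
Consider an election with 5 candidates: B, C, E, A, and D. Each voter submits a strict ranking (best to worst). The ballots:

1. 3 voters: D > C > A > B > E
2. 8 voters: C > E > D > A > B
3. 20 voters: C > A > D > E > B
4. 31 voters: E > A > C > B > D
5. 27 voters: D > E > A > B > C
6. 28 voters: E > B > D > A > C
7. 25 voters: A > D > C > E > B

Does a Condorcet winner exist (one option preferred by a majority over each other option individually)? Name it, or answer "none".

Checking pairwise contests:
C beats B 87–55.
E beats C 86–56.
D beats E 75–67.
E beats A 94–48.
A beats D 76–66.
Every option loses at least one head-to-head, so there is no Condorcet winner.

none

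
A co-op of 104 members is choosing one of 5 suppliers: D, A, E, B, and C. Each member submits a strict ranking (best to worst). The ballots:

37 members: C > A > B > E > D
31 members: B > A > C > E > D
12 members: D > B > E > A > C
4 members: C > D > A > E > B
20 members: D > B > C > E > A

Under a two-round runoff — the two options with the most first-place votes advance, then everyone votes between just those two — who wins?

Round 1 first-place votes: D 32, A 0, E 0, B 31, C 41.
C and D advance.
Runoff: C is preferred to D by 72 voters; D by 32.
C wins the runoff.

C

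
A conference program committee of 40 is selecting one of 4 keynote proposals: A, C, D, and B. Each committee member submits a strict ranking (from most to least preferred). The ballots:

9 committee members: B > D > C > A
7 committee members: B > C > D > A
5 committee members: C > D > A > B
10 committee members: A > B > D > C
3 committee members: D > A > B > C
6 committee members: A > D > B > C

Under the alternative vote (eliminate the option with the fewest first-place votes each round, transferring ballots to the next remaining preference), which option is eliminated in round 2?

Round 1: A 16, C 5, D 3, B 16. Eliminate D.
Round 2: A 19, C 5, B 16. Eliminate C.

C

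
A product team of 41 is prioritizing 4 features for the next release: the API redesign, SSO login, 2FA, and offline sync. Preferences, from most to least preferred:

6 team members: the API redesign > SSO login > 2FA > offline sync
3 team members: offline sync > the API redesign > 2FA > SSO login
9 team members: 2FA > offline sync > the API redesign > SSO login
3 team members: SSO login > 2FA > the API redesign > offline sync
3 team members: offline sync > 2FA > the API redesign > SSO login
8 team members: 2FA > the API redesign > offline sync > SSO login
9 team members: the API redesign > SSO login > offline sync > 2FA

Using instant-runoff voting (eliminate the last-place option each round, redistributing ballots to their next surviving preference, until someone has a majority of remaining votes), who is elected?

2FA

Round 1: the API redesign 15, SSO login 3, 2FA 17, offline sync 6. Eliminate SSO login.
Round 2: the API redesign 15, 2FA 20, offline sync 6. Eliminate offline sync.
Round 3: the API redesign 18, 2FA 23. 2FA has a majority.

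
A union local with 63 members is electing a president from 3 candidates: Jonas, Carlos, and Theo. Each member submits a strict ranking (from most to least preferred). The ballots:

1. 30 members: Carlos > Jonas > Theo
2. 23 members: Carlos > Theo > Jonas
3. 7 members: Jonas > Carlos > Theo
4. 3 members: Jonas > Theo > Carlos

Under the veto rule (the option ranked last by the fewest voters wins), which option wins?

Last-place votes: Jonas 23, Carlos 3, Theo 37.
Carlos is ranked last by the fewest voters, so Carlos wins.

Carlos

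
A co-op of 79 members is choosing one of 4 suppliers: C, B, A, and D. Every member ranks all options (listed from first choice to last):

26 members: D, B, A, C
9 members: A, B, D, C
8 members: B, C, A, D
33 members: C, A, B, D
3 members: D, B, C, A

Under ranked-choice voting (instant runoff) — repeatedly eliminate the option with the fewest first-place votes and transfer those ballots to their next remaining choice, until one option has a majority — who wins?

C

Round 1: C 33, B 8, A 9, D 29. Eliminate B.
Round 2: C 41, A 9, D 29. C has a majority.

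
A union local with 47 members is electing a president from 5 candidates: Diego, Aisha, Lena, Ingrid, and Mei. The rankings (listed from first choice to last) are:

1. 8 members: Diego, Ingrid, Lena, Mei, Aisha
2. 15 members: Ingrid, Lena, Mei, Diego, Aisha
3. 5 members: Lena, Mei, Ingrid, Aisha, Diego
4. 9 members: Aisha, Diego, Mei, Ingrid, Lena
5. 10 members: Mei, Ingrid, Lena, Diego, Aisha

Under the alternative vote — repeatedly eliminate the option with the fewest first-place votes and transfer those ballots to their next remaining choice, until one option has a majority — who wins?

Round 1: Diego 8, Aisha 9, Lena 5, Ingrid 15, Mei 10. Eliminate Lena.
Round 2: Diego 8, Aisha 9, Ingrid 15, Mei 15. Eliminate Diego.
Round 3: Aisha 9, Ingrid 23, Mei 15. Eliminate Aisha.
Round 4: Ingrid 23, Mei 24. Mei has a majority.

Mei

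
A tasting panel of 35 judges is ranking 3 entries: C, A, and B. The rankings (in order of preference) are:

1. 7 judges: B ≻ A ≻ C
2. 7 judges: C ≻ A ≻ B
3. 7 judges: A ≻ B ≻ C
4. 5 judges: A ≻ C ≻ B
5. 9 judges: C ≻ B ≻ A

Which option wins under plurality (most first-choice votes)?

First-place votes: C 16, A 12, B 7.
C has the most first-place votes.

C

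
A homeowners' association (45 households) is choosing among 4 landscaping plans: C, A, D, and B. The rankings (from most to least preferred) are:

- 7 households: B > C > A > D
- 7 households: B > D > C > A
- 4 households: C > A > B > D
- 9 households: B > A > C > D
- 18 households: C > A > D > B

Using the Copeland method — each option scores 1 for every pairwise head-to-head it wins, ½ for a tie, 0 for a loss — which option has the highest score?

B

C: beats A and D; loses to B → score 2.
A: beats D; loses to C and B → score 1.
D: loses to C, A, and B → score 0.
B: beats C, A, and D → score 3.
B has the best pairwise record.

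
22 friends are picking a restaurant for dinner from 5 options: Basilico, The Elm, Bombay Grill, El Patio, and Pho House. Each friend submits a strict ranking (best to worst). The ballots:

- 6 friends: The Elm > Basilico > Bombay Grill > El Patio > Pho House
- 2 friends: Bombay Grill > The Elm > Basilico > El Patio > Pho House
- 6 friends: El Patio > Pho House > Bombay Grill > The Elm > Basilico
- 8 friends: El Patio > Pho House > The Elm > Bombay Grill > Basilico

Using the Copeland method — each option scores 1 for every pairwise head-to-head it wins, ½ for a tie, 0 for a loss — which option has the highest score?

Basilico: loses to The Elm, Bombay Grill, El Patio, and Pho House → score 0.
The Elm: beats Basilico and Bombay Grill; loses to El Patio and Pho House → score 2.
Bombay Grill: beats Basilico; loses to The Elm, El Patio, and Pho House → score 1.
El Patio: beats Basilico, The Elm, Bombay Grill, and Pho House → score 4.
Pho House: beats Basilico, The Elm, and Bombay Grill; loses to El Patio → score 3.
El Patio has the best pairwise record.

El Patio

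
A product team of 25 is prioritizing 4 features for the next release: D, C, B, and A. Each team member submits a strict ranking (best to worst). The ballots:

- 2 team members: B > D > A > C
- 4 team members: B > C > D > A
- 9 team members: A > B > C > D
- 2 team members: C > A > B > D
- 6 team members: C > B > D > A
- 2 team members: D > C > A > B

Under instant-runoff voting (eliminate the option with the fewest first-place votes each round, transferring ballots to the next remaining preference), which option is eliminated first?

D

Round 1: D 2, C 8, B 6, A 9. Eliminate D.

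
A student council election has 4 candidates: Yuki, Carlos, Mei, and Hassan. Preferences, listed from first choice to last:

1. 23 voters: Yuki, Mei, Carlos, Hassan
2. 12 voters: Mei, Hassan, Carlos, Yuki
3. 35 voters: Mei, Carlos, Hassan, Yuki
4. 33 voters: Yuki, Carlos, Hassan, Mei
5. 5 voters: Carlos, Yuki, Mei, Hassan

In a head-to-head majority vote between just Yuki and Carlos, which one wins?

Voters preferring Yuki to Carlos: 56; preferring Carlos to Yuki: 52.
Yuki wins the head-to-head.

Yuki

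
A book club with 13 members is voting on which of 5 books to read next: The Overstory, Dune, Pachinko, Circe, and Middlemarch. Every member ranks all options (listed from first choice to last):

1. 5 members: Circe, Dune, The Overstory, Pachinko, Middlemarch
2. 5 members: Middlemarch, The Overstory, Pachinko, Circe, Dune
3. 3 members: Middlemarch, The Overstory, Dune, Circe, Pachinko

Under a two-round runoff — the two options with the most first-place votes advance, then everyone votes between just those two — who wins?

Round 1 first-place votes: The Overstory 0, Dune 0, Pachinko 0, Circe 5, Middlemarch 8.
Middlemarch and Circe advance.
Runoff: Middlemarch is preferred to Circe by 8 voters; Circe by 5.
Middlemarch wins the runoff.

Middlemarch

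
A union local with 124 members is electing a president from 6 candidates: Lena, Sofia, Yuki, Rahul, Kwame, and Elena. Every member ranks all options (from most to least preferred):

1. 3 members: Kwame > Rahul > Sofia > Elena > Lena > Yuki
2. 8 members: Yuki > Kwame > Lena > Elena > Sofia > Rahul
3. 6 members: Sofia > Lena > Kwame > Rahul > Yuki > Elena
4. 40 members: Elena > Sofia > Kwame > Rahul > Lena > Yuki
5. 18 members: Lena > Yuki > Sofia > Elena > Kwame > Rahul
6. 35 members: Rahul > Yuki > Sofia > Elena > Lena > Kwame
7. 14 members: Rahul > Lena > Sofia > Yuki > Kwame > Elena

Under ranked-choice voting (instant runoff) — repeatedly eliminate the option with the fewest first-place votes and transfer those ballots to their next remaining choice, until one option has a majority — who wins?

Round 1: Lena 18, Sofia 6, Yuki 8, Rahul 49, Kwame 3, Elena 40. Eliminate Kwame.
Round 2: Lena 18, Sofia 6, Yuki 8, Rahul 52, Elena 40. Eliminate Sofia.
Round 3: Lena 24, Yuki 8, Rahul 52, Elena 40. Eliminate Yuki.
Round 4: Lena 32, Rahul 52, Elena 40. Eliminate Lena.
Round 5: Rahul 58, Elena 66. Elena has a majority.

Elena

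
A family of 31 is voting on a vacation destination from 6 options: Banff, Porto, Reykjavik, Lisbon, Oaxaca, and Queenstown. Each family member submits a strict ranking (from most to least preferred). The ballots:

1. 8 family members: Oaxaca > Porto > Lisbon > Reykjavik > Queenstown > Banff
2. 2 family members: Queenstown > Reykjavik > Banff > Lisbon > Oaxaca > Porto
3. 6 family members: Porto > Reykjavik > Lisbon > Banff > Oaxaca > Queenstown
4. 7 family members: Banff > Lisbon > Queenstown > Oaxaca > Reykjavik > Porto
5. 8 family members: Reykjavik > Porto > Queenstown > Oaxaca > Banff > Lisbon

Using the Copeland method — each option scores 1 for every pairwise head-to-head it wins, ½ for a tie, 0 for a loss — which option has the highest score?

Banff: beats Lisbon; loses to Porto, Reykjavik, Oaxaca, and Queenstown → score 1.
Porto: beats Banff, Lisbon, and Queenstown; loses to Reykjavik and Oaxaca → score 3.
Reykjavik: beats Banff, Porto, Lisbon, Oaxaca, and Queenstown → score 5.
Lisbon: beats Queenstown; loses to Banff, Porto, Reykjavik, and Oaxaca → score 1.
Oaxaca: beats Banff, Porto, and Lisbon; loses to Reykjavik and Queenstown → score 3.
Queenstown: beats Banff and Oaxaca; loses to Porto, Reykjavik, and Lisbon → score 2.
Reykjavik has the best pairwise record.

Reykjavik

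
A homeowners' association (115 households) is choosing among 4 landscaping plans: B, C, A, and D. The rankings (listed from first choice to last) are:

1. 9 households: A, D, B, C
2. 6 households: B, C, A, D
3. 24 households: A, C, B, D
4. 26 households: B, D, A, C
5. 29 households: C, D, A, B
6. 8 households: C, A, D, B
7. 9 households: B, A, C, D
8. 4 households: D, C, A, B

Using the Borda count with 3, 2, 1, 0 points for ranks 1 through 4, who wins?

A

B: 9·1 + 6·3 + 24·1 + 26·3 + 29·0 + 8·0 + 9·3 + 4·0 = 156
C: 9·0 + 6·2 + 24·2 + 26·0 + 29·3 + 8·3 + 9·1 + 4·2 = 188
A: 9·3 + 6·1 + 24·3 + 26·1 + 29·1 + 8·2 + 9·2 + 4·1 = 198
D: 9·2 + 6·0 + 24·0 + 26·2 + 29·2 + 8·1 + 9·0 + 4·3 = 148
A has the highest Borda score (198).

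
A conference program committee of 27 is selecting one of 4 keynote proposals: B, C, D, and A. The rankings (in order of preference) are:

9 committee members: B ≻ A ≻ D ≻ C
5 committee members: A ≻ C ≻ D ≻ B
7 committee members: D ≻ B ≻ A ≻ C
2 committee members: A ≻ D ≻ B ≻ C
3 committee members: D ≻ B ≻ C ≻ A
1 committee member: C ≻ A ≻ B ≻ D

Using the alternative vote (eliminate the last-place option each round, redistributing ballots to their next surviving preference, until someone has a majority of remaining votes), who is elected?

D

Round 1: B 9, C 1, D 10, A 7. Eliminate C.
Round 2: B 9, D 10, A 8. Eliminate A.
Round 3: B 10, D 17. D has a majority.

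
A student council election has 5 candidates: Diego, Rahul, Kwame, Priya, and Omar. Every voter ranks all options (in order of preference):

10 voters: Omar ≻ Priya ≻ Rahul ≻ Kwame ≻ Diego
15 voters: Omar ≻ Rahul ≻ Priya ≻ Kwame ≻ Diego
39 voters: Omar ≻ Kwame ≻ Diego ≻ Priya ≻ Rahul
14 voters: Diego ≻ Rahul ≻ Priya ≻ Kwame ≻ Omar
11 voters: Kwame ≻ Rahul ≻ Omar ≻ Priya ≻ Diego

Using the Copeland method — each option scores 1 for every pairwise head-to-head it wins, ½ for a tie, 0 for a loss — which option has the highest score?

Diego: beats Rahul and Priya; loses to Kwame and Omar → score 2.
Rahul: loses to Diego, Kwame, Priya, and Omar → score 0.
Kwame: beats Diego, Rahul, and Priya; loses to Omar → score 3.
Priya: beats Rahul; loses to Diego, Kwame, and Omar → score 1.
Omar: beats Diego, Rahul, Kwame, and Priya → score 4.
Omar has the best pairwise record.

Omar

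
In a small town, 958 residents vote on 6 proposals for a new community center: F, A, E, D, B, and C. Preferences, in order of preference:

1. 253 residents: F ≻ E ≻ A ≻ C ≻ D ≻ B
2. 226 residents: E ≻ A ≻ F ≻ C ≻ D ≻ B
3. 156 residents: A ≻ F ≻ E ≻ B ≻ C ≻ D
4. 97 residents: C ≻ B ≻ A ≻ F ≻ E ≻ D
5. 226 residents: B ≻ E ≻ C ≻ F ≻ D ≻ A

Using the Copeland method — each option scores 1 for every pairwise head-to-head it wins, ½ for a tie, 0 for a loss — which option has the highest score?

F: beats E, D, B, and C; ties A → score 4.5.
A: beats D, B, and C; ties F; loses to E → score 3.5.
E: beats A, D, B, and C; loses to F → score 4.
D: ties B; loses to F, A, E, and C → score 0.5.
B: ties D; loses to F, A, E, and C → score 0.5.
C: beats D and B; loses to F, A, and E → score 2.
F has the best pairwise record.

F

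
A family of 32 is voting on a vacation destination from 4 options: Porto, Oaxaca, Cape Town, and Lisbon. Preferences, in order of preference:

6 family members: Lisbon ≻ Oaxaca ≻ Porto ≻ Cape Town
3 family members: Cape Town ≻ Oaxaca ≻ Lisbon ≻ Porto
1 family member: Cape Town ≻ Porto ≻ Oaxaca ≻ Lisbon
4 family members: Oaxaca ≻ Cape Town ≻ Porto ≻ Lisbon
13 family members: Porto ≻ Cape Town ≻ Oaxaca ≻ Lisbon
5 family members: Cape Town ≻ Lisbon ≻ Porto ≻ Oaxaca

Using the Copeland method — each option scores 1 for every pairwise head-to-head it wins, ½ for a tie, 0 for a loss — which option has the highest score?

Porto

Porto: beats Oaxaca, Cape Town, and Lisbon → score 3.
Oaxaca: beats Lisbon; loses to Porto and Cape Town → score 1.
Cape Town: beats Oaxaca and Lisbon; loses to Porto → score 2.
Lisbon: loses to Porto, Oaxaca, and Cape Town → score 0.
Porto has the best pairwise record.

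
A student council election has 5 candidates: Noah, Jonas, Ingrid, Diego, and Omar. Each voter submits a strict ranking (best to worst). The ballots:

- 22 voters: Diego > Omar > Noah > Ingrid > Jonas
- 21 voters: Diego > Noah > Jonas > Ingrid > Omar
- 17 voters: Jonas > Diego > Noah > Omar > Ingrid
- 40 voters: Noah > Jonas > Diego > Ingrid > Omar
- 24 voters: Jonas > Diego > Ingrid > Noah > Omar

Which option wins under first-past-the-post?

First-place votes: Noah 40, Jonas 41, Ingrid 0, Diego 43, Omar 0.
Diego has the most first-place votes.

Diego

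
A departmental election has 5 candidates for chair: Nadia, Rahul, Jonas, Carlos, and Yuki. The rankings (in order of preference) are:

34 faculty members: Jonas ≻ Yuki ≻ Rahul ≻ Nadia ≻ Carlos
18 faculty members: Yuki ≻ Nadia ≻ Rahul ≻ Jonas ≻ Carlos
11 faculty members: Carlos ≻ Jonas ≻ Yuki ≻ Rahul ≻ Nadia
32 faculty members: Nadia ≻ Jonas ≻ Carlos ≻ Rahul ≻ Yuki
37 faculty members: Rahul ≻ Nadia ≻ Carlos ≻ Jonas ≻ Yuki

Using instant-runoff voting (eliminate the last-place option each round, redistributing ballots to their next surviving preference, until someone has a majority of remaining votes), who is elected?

Nadia

Round 1: Nadia 32, Rahul 37, Jonas 34, Carlos 11, Yuki 18. Eliminate Carlos.
Round 2: Nadia 32, Rahul 37, Jonas 45, Yuki 18. Eliminate Yuki.
Round 3: Nadia 50, Rahul 37, Jonas 45. Eliminate Rahul.
Round 4: Nadia 87, Jonas 45. Nadia has a majority.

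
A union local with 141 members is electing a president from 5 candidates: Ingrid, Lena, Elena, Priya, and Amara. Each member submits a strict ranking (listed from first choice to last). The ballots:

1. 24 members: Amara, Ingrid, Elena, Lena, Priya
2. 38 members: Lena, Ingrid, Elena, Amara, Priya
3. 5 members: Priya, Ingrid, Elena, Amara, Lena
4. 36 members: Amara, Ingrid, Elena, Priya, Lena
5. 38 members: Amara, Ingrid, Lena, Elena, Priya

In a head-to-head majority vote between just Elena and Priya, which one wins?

Elena

Voters preferring Elena to Priya: 136; preferring Priya to Elena: 5.
Elena wins the head-to-head.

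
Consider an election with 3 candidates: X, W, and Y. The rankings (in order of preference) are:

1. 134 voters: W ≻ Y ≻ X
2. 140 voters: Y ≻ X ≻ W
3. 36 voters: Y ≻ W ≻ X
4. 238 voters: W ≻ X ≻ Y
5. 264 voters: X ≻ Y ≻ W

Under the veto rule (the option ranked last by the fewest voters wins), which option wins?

X

Last-place votes: X 170, W 404, Y 238.
X is ranked last by the fewest voters, so X wins.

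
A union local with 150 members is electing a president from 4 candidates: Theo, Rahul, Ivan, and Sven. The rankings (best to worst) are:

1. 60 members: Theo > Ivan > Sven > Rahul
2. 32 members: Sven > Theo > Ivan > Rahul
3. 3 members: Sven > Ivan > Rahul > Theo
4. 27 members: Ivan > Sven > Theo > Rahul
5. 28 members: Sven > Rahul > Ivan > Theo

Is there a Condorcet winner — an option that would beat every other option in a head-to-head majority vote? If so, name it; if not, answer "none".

Checking pairwise contests:
Sven beats Theo 90–60.
Theo beats Rahul 119–31.
Theo beats Ivan 92–58.
Ivan beats Sven 87–63.
Every option loses at least one head-to-head, so there is no Condorcet winner.

none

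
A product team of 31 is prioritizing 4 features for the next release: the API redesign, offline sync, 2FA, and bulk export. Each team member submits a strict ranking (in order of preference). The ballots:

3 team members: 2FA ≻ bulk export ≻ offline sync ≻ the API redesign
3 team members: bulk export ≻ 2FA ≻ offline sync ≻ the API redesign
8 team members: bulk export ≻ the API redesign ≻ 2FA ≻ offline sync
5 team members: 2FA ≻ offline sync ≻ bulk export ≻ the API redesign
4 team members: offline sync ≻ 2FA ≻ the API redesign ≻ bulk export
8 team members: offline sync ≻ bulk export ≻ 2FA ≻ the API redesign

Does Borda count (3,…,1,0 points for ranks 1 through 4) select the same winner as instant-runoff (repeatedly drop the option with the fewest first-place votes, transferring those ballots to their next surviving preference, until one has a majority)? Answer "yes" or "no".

Borda — scores: the API redesign 20, offline sync 52, 2FA 54, bulk export 60. Winner: bulk export.
Instant-runoff — R1 the API redesign 0, offline sync 12, 2FA 8, bulk export 11 (the API redesign out); R2 offline sync 12, 2FA 8, bulk export 11 (2FA out); R3 offline sync 17, bulk export 14 (offline sync winner). Winner: offline sync.
The two methods disagree.

no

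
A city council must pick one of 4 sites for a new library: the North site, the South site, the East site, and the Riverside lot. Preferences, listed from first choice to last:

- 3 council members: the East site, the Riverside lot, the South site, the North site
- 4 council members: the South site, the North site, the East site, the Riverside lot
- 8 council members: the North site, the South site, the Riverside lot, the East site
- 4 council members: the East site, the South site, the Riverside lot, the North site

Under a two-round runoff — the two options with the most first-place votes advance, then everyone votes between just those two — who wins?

Round 1 first-place votes: the North site 8, the South site 4, the East site 7, the Riverside lot 0.
the North site and the East site advance.
Runoff: the North site is preferred to the East site by 12 voters; the East site by 7.
the North site wins the runoff.

the North site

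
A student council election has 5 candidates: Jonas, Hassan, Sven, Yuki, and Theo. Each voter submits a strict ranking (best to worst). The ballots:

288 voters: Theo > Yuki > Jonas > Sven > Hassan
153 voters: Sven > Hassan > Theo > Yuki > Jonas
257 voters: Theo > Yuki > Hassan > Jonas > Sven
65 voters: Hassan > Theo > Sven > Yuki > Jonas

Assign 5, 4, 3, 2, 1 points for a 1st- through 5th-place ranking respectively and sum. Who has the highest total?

Theo

Jonas: 288·3 + 153·1 + 257·2 + 65·1 = 1596
Hassan: 288·1 + 153·4 + 257·3 + 65·5 = 1996
Sven: 288·2 + 153·5 + 257·1 + 65·3 = 1793
Yuki: 288·4 + 153·2 + 257·4 + 65·2 = 2616
Theo: 288·5 + 153·3 + 257·5 + 65·4 = 3444
Theo has the highest Borda score (3444).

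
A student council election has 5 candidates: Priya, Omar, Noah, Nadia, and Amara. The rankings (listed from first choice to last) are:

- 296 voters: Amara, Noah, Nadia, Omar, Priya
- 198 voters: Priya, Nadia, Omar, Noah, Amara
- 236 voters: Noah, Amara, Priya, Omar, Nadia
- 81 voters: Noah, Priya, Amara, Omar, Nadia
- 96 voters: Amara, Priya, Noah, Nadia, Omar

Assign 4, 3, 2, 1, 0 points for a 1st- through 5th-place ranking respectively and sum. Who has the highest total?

Priya: 296·0 + 198·4 + 236·2 + 81·3 + 96·3 = 1795
Omar: 296·1 + 198·2 + 236·1 + 81·1 + 96·0 = 1009
Noah: 296·3 + 198·1 + 236·4 + 81·4 + 96·2 = 2546
Nadia: 296·2 + 198·3 + 236·0 + 81·0 + 96·1 = 1282
Amara: 296·4 + 198·0 + 236·3 + 81·2 + 96·4 = 2438
Noah has the highest Borda score (2546).

Noah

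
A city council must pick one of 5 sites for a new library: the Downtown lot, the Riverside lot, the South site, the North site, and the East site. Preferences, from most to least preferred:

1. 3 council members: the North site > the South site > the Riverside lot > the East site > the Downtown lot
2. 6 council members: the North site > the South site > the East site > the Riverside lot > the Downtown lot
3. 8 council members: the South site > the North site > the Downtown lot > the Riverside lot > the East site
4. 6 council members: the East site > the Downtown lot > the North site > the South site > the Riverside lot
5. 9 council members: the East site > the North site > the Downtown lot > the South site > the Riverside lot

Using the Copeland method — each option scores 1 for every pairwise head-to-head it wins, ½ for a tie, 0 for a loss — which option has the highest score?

the North site

the Downtown lot: beats the Riverside lot; loses to the South site, the North site, and the East site → score 1.
the Riverside lot: loses to the Downtown lot, the South site, the North site, and the East site → score 0.
the South site: beats the Downtown lot, the Riverside lot, and the East site; loses to the North site → score 3.
the North site: beats the Downtown lot, the Riverside lot, the South site, and the East site → score 4.
the East site: beats the Downtown lot and the Riverside lot; loses to the South site and the North site → score 2.
the North site has the best pairwise record.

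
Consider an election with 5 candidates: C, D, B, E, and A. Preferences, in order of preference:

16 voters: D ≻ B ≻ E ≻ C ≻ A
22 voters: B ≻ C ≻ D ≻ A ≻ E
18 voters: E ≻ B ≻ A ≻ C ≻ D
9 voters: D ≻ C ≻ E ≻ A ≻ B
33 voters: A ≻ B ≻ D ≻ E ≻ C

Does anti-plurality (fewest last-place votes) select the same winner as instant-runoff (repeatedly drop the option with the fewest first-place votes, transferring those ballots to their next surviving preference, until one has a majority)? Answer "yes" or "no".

Anti-plurality — last-place votes: C 33, D 18, B 9, E 22, A 16. Winner: B.
Instant-runoff — R1 C 0, D 25, B 22, E 18, A 33 (C out); R2 D 25, B 22, E 18, A 33 (E out); R3 D 25, B 40, A 33 (D out); R4 B 56, A 42 (B winner). Winner: B.
The two methods agree.

yes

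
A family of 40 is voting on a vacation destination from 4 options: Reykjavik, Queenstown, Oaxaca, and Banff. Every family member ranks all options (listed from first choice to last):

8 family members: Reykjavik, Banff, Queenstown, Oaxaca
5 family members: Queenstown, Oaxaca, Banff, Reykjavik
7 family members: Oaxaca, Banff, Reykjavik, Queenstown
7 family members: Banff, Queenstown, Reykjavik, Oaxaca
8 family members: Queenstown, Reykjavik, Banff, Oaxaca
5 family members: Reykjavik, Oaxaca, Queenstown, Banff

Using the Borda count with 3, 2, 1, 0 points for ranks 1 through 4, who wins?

Reykjavik

Reykjavik: 8·3 + 5·0 + 7·1 + 7·1 + 8·2 + 5·3 = 69
Queenstown: 8·1 + 5·3 + 7·0 + 7·2 + 8·3 + 5·1 = 66
Oaxaca: 8·0 + 5·2 + 7·3 + 7·0 + 8·0 + 5·2 = 41
Banff: 8·2 + 5·1 + 7·2 + 7·3 + 8·1 + 5·0 = 64
Reykjavik has the highest Borda score (69).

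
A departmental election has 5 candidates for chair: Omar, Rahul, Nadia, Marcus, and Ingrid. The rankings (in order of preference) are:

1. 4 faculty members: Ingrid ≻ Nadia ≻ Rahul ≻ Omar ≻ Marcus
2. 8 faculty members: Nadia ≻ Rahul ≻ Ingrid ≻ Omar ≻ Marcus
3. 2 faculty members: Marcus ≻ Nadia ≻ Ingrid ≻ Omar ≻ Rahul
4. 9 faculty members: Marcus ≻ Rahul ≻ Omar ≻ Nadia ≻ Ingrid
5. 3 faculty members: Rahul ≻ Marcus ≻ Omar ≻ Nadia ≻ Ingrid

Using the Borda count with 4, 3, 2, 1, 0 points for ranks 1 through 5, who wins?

Omar: 4·1 + 8·1 + 2·1 + 9·2 + 3·2 = 38
Rahul: 4·2 + 8·3 + 2·0 + 9·3 + 3·4 = 71
Nadia: 4·3 + 8·4 + 2·3 + 9·1 + 3·1 = 62
Marcus: 4·0 + 8·0 + 2·4 + 9·4 + 3·3 = 53
Ingrid: 4·4 + 8·2 + 2·2 + 9·0 + 3·0 = 36
Rahul has the highest Borda score (71).

Rahul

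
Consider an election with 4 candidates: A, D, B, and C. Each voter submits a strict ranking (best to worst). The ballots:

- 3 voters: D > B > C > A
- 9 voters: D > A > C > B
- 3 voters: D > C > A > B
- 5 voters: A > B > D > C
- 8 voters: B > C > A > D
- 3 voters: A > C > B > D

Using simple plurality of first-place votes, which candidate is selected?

D

First-place votes: A 8, D 15, B 8, C 0.
D has the most first-place votes.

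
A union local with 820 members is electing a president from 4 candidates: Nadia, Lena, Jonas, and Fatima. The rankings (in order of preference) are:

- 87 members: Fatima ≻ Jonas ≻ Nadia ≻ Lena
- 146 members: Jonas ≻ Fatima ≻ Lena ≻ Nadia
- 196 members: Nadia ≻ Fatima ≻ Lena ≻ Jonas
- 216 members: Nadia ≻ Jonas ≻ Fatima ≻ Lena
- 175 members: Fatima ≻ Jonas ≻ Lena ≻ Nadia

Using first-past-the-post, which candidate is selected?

Nadia

First-place votes: Nadia 412, Lena 0, Jonas 146, Fatima 262.
Nadia has the most first-place votes.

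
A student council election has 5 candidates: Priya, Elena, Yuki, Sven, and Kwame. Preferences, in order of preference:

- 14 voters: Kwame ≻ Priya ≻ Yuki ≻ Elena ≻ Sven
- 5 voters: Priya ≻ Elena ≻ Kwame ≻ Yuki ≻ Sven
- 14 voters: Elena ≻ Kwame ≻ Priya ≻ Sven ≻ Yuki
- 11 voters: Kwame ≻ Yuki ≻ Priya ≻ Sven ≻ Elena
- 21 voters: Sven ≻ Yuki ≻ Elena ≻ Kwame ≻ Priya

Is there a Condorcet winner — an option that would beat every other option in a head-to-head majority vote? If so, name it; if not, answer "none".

none

Checking pairwise contests:
Elena beats Priya 35–30.
Yuki beats Elena 46–19.
Priya beats Yuki 33–32.
Priya beats Sven 44–21.
Elena beats Kwame 40–25.
Every option loses at least one head-to-head, so there is no Condorcet winner.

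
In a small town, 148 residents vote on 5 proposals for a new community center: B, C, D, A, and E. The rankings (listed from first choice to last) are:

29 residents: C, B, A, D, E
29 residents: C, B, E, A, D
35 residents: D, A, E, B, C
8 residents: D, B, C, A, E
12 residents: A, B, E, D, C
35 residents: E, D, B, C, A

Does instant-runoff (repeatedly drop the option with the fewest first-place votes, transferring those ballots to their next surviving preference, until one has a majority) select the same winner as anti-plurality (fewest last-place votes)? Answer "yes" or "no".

no

Instant-runoff — R1 B 0, C 58, D 43, A 12, E 35 (B out); R2 C 58, D 43, A 12, E 35 (A out); R3 C 58, D 43, E 47 (D out); R4 C 66, E 82 (E winner). Winner: E.
Anti-plurality — last-place votes: B 0, C 47, D 29, A 35, E 37. Winner: B.
The two methods disagree.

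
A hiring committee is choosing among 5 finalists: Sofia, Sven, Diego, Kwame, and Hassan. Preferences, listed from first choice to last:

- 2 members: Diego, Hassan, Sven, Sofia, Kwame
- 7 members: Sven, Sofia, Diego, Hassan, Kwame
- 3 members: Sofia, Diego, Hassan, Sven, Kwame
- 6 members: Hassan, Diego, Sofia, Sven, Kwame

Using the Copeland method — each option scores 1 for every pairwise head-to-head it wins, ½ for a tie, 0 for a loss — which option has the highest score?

Sofia: beats Diego, Kwame, and Hassan; ties Sven → score 3.5.
Sven: beats Kwame; ties Sofia; loses to Diego and Hassan → score 1.5.
Diego: beats Sven, Kwame, and Hassan; loses to Sofia → score 3.
Kwame: loses to Sofia, Sven, Diego, and Hassan → score 0.
Hassan: beats Sven and Kwame; loses to Sofia and Diego → score 2.
Sofia has the best pairwise record.

Sofia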